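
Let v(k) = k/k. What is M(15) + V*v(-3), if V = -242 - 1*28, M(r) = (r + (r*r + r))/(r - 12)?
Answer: -185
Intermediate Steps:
v(k) = 1
M(r) = (r² + 2*r)/(-12 + r) (M(r) = (r + (r² + r))/(-12 + r) = (r + (r + r²))/(-12 + r) = (r² + 2*r)/(-12 + r))
V = -270 (V = -242 - 28 = -270)
M(15) + V*v(-3) = 15*(2 + 15)/(-12 + 15) - 270*1 = 15*17/3 - 270 = 15*(⅓)*17 - 270 = 85 - 270 = -185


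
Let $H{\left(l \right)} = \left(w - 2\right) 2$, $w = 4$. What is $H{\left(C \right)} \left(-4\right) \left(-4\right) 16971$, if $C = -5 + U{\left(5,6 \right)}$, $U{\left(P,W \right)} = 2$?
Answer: $1086144$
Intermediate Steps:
$C = -3$ ($C = -5 + 2 = -3$)
$H{\left(l \right)} = 4$ ($H{\left(l \right)} = \left(4 - 2\right) 2 = 2 \cdot 2 = 4$)
$H{\left(C \right)} \left(-4\right) \left(-4\right) 16971 = 4 \left(-4\right) \left(-4\right) 16971 = \left(-16\right) \left(-4\right) 16971 = 64 \cdot 16971 = 1086144$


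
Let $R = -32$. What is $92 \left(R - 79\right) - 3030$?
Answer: $-13242$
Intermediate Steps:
$92 \left(R - 79\right) - 3030 = 92 \left(-32 - 79\right) - 3030 = 92 \left(-111\right) - 3030 = -10212 - 3030 = -13242$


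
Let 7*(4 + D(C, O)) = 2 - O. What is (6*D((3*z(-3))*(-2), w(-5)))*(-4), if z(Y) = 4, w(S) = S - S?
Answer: 624/7 ≈ 89.143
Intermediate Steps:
w(S) = 0
D(C, O) = -26/7 - O/7 (D(C, O) = -4 + (2 - O)/7 = -4 + (2/7 - O/7) = -26/7 - O/7)
(6*D((3*z(-3))*(-2), w(-5)))*(-4) = (6*(-26/7 - 1/7*0))*(-4) = (6*(-26/7 + 0))*(-4) = (6*(-26/7))*(-4) = -156/7*(-4) = 624/7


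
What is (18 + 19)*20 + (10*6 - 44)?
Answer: 756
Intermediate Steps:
(18 + 19)*20 + (10*6 - 44) = 37*20 + (60 - 44) = 740 + 16 = 756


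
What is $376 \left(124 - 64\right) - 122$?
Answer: $22438$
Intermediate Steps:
$376 \left(124 - 64\right) - 122 = 376 \cdot 60 - 122 = 22560 - 122 = 22438$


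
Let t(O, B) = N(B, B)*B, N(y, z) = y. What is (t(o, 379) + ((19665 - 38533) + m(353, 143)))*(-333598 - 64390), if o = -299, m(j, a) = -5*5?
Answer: -49648207024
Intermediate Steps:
m(j, a) = -25
t(O, B) = B² (t(O, B) = B*B = B²)
(t(o, 379) + ((19665 - 38533) + m(353, 143)))*(-333598 - 64390) = (379² + ((19665 - 38533) - 25))*(-333598 - 64390) = (143641 + (-18868 - 25))*(-397988) = (143641 - 18893)*(-397988) = 124748*(-397988) = -49648207024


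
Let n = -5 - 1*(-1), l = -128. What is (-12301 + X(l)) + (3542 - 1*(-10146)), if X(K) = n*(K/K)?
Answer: 1383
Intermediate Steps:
n = -4 (n = -5 + 1 = -4)
X(K) = -4 (X(K) = -4*K/K = -4*1 = -4)
(-12301 + X(l)) + (3542 - 1*(-10146)) = (-12301 - 4) + (3542 - 1*(-10146)) = -12305 + (3542 + 10146) = -12305 + 13688 = 1383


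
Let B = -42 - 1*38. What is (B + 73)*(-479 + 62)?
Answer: 2919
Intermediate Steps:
B = -80 (B = -42 - 38 = -80)
(B + 73)*(-479 + 62) = (-80 + 73)*(-479 + 62) = -7*(-417) = 2919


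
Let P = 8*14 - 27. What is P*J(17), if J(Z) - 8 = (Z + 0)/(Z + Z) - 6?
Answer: 425/2 ≈ 212.50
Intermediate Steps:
P = 85 (P = 112 - 27 = 85)
J(Z) = 5/2 (J(Z) = 8 + ((Z + 0)/(Z + Z) - 6) = 8 + (Z/((2*Z)) - 6) = 8 + (Z*(1/(2*Z)) - 6) = 8 + (½ - 6) = 8 - 11/2 = 5/2)
P*J(17) = 85*(5/2) = 425/2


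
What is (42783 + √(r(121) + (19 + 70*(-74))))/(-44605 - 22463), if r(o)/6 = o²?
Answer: -14261/22356 - √82685/67068 ≈ -0.64219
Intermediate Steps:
r(o) = 6*o²
(42783 + √(r(121) + (19 + 70*(-74))))/(-44605 - 22463) = (42783 + √(6*121² + (19 + 70*(-74))))/(-44605 - 22463) = (42783 + √(6*14641 + (19 - 5180)))/(-67068) = (42783 + √(87846 - 5161))*(-1/67068) = (42783 + √82685)*(-1/67068) = -14261/22356 - √82685/67068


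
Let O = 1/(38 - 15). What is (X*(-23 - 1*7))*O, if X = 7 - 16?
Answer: 270/23 ≈ 11.739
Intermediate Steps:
X = -9
O = 1/23 ≈ 0.043478
(X*(-23 - 1*7))*O = -9*(-23 - 1*7)*(1/23) = -9*(-23 - 7)*(1/23) = -9*(-30)*(1/23) = 270*(1/23) = 270/23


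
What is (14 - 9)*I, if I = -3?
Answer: -15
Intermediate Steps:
(14 - 9)*I = (14 - 9)*(-3) = 5*(-3) = -15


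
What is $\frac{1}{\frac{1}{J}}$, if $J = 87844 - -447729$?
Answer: $535573$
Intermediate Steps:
$J = 535573$ ($J = 87844 + 447729 = 535573$)
$\frac{1}{\frac{1}{J}} = \frac{1}{\frac{1}{535573}} = 535573$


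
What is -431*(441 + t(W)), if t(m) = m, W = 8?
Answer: -193519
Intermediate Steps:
-431*(441 + t(W)) = -431*(441 + 8) = -431*449 = -193519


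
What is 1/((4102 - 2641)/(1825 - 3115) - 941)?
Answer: -430/405117 ≈ -0.0010614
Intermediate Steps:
1/((4102 - 2641)/(1825 - 3115) - 941) = 1/(1461/(-1290) - 941) = 1/(1461*(-1/1290) - 941) = 1/(-487/430 - 941) = 1/(-405117/430) = -430/405117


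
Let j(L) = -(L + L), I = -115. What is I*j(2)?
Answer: 460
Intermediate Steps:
j(L) = -2*L
I*j(2) = -(-230)*2 = -115*(-4) = 460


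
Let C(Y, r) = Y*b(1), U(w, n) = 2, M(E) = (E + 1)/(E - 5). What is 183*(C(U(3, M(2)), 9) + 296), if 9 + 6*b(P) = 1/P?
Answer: 53680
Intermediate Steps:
b(P) = -3/2 + 1/(6*P) (b(P) = -3/2 + (1/P)/6 = -3/2 + 1/(6*P))
M(E) = (1 + E)/(-5 + E)
C(Y, r) = -4*Y/3 (C(Y, r) = Y*((⅙)*(1 - 9*1)/1) = Y*((⅙)*1*(1 - 9)) = Y*((⅙)*1*(-8)) = Y*(-4/3) = -4*Y/3)
183*(C(U(3, M(2)), 9) + 296) = 183*(-4/3*2 + 296) = 183*(-8/3 + 296) = 183*(880/3) = 53680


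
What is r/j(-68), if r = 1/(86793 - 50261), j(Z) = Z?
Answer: -1/2484176 ≈ -4.0255e-7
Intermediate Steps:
r = 1/36532 ≈ 2.7373e-5
r/j(-68) = (1/36532)/(-68) = (1/36532)*(-1/68) = -1/2484176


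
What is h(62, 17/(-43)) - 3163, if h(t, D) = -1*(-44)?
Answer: -3119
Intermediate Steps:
h(t, D) = 44
h(62, 17/(-43)) - 3163 = 44 - 3163 = -3119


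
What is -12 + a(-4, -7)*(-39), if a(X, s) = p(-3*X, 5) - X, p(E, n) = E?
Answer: -636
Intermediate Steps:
a(X, s) = -4*X (a(X, s) = -3*X - X = -4*X)
-12 + a(-4, -7)*(-39) = -12 - 4*(-4)*(-39) = -12 + 16*(-39) = -12 - 624 = -636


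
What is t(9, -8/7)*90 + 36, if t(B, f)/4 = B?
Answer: 3276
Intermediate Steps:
t(B, f) = 4*B
t(9, -8/7)*90 + 36 = (4*9)*90 + 36 = 36*90 + 36 = 3240 + 36 = 3276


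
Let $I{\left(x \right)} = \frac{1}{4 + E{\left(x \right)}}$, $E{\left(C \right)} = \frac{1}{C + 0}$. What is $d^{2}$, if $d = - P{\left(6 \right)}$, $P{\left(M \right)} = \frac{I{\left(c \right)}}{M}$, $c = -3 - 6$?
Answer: $\frac{9}{4900} \approx 0.0018367$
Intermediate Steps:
$E{\left(C \right)} = \frac{1}{C}$
$c = -9$ ($c = -3 - 6 = -9$)
$I{\left(x \right)} = \frac{1}{4 + \frac{1}{x}}$
$P{\left(M \right)} = \frac{9}{35 M}$ ($P{\left(M \right)} = \frac{\left(-9\right) \frac{1}{1 + 4 \left(-9\right)}}{M} = \frac{\left(-9\right) \frac{1}{1 - 36}}{M} = \frac{\left(-9\right) \frac{1}{-35}}{M} = \frac{\left(-9\right) \left(- \frac{1}{35}\right)}{M} = \frac{9}{35 M}$)
$d = - \frac{3}{70}$ ($d = - \frac{9}{35 \cdot 6} = \left(-1\right) \frac{3}{70} = - \frac{3}{70} \approx -0.042857$)
$d^{2} = \left(- \frac{3}{70}\right)^{2} = \frac{9}{4900}$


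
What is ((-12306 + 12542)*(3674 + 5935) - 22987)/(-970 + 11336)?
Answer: 2244737/10366 ≈ 216.55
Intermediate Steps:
((-12306 + 12542)*(3674 + 5935) - 22987)/(-970 + 11336) = (236*9609 - 22987)/10366 = (2267724 - 22987)*(1/10366) = 2244737*(1/10366) = 2244737/10366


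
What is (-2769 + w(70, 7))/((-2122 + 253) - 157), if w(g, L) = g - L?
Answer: 1353/1013 ≈ 1.3356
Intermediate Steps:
(-2769 + w(70, 7))/((-2122 + 253) - 157) = (-2769 + (70 - 1*7))/((-2122 + 253) - 157) = (-2769 + (70 - 7))/(-1869 - 157) = (-2769 + 63)/(-2026) = -2706*(-1/2026) = 1353/1013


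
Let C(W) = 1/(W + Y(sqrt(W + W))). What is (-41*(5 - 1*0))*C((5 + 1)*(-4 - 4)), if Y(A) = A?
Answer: 41/10 + 41*I*sqrt(6)/120 ≈ 4.1 + 0.83691*I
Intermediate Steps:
C(W) = 1/(W + sqrt(2)*sqrt(W)) (C(W) = 1/(W + sqrt(W + W)) = 1/(W + sqrt(2*W)) = 1/(W + sqrt(2)*sqrt(W)))
(-41*(5 - 1*0))*C((5 + 1)*(-4 - 4)) = (-41*(5 - 1*0))/((5 + 1)*(-4 - 4) + sqrt(2)*sqrt((5 + 1)*(-4 - 4))) = (-41*(5 + 0))/(6*(-8) + sqrt(2)*sqrt(6*(-8))) = (-41*5)/(-48 + sqrt(2)*sqrt(-48)) = -205/(-48 + sqrt(2)*(4*I*sqrt(3))) = -205/(-48 + 4*I*sqrt(6))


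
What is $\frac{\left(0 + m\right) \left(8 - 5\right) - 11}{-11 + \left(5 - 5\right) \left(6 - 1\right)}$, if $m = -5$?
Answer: $\frac{26}{11} \approx 2.3636$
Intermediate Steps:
$\frac{\left(0 + m\right) \left(8 - 5\right) - 11}{-11 + \left(5 - 5\right) \left(6 - 1\right)} = \frac{\left(0 - 5\right) \left(8 - 5\right) - 11}{-11 + \left(5 - 5\right) \left(6 - 1\right)} = \frac{\left(-5\right) 3 - 11}{-11 + 0 \cdot 5} = \frac{-15 - 11}{-11 + 0} = \frac{1}{-11} \left(-26\right) = \left(- \frac{1}{11}\right) \left(-26\right) = \frac{26}{11}$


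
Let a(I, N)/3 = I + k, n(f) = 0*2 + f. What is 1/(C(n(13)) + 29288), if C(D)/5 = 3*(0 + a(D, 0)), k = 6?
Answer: 1/30143 ≈ 3.3175e-5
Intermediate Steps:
n(f) = f (n(f) = 0 + f = f)
a(I, N) = 18 + 3*I (a(I, N) = 3*(I + 6) = 3*(6 + I) = 18 + 3*I)
C(D) = 270 + 45*D (C(D) = 5*(3*(0 + (18 + 3*D))) = 5*(3*(18 + 3*D)) = 5*(54 + 9*D) = 270 + 45*D)
1/(C(n(13)) + 29288) = 1/((270 + 45*13) + 29288) = 1/((270 + 585) + 29288) = 1/(855 + 29288) = 1/30143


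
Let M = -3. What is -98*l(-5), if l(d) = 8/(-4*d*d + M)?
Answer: 784/103 ≈ 7.6116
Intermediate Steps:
l(d) = 8/(-3 - 4*d²) (l(d) = 8/(-4*d*d - 3) = 8/(-4*d² - 3) = 8/(-3 - 4*d²))
-98*l(-5) = -(-784)/(3 + 4*(-5)²) = -(-784)/(3 + 4*25) = -(-784)/(3 + 100) = -(-784)/103 = -98*(-8/103) = 784/103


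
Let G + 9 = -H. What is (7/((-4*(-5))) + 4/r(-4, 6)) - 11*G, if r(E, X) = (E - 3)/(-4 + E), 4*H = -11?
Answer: 5157/70 ≈ 73.671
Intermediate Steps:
H = -11/4 (H = (¼)*(-11) = -11/4 ≈ -2.7500)
r(E, X) = (-3 + E)/(-4 + E)
G = -25/4 (G = -9 - 1*(-11/4) = -9 + 11/4 = -25/4 ≈ -6.2500)
(7/((-4*(-5))) + 4/r(-4, 6)) - 11*G = (7/((-4*(-5))) + 4/(((-3 - 4)/(-4 - 4)))) - 11*(-25/4) = (7/20 + 4/((-7/(-8)))) + 275/4 = (7*(1/20) + 4/((-⅛*(-7)))) + 275/4 = (7/20 + 4/(7/8)) + 275/4 = (7/20 + 4*(8/7)) + 275/4 = (7/20 + 32/7) + 275/4 = 689/140 + 275/4 = 5157/70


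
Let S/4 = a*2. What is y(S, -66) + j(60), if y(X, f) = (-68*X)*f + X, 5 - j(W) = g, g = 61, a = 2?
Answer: 71768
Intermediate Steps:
j(W) = -56 (j(W) = 5 - 1*61 = 5 - 61 = -56)
S = 16 (S = 4*(2*2) = 4*4 = 16)
y(X, f) = X - 68*X*f (y(X, f) = -68*X*f + X = X - 68*X*f)
y(S, -66) + j(60) = 16*(1 - 68*(-66)) - 56 = 16*(1 + 4488) - 56 = 16*4489 - 56 = 71824 - 56 = 71768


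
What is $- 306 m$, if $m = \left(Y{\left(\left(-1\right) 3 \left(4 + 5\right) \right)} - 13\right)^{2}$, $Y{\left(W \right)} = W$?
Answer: $-489600$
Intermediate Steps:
$m = 1600$ ($m = \left(\left(-1\right) 3 \left(4 + 5\right) - 13\right)^{2} = \left(\left(-3\right) 9 - 13\right)^{2} = \left(-27 - 13\right)^{2} = \left(-40\right)^{2} = 1600$)
$- 306 m = \left(-306\right) 1600 = -489600$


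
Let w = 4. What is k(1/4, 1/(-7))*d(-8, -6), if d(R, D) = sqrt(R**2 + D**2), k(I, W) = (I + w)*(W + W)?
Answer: -85/7 ≈ -12.143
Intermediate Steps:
k(I, W) = 2*W*(4 + I) (k(I, W) = (I + 4)*(W + W) = (4 + I)*(2*W) = 2*W*(4 + I))
d(R, D) = sqrt(D**2 + R**2)
k(1/4, 1/(-7))*d(-8, -6) = (2*(4 + 1/4)/(-7))*sqrt((-6)**2 + (-8)**2) = (2*(-1/7)*(4 + 1/4))*sqrt(36 + 64) = (2*(-1/7)*(17/4))*sqrt(100) = -17/14*10 = -85/7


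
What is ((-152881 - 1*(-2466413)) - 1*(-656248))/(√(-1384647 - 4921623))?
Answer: -296978*I*√6306270/630627 ≈ -1182.6*I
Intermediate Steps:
((-152881 - 1*(-2466413)) - 1*(-656248))/(√(-1384647 - 4921623)) = ((-152881 + 2466413) + 656248)/(√(-6306270)) = (2313532 + 656248)/((I*√6306270)) = 2969780*(-I*√6306270/6306270) = -296978*I*√6306270/630627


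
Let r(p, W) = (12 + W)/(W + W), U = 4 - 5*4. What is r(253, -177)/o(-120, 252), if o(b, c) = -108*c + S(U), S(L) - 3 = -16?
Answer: -55/3213022 ≈ -1.7118e-5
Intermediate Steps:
U = -16 (U = 4 - 20 = -16)
S(L) = -13 (S(L) = 3 - 16 = -13)
r(p, W) = (12 + W)/(2*W) (r(p, W) = (12 + W)/((2*W)) = (12 + W)*(1/(2*W)) = (12 + W)/(2*W))
o(b, c) = -13 - 108*c (o(b, c) = -108*c - 13 = -13 - 108*c)
r(253, -177)/o(-120, 252) = ((½)*(12 - 177)/(-177))/(-13 - 108*252) = ((½)*(-1/177)*(-165))/(-13 - 27216) = (55/118)/(-27229) = (55/118)*(-1/27229) = -55/3213022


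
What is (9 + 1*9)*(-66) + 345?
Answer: -843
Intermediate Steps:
(9 + 1*9)*(-66) + 345 = (9 + 9)*(-66) + 345 = 18*(-66) + 345 = -1188 + 345 = -843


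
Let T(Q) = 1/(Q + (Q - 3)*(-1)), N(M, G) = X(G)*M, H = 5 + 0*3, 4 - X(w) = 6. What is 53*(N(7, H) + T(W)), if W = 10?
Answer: -2173/3 ≈ -724.33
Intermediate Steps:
X(w) = -2 (X(w) = 4 - 1*6 = 4 - 6 = -2)
H = 5 (H = 5 + 0 = 5)
N(M, G) = -2*M
T(Q) = ⅓ (T(Q) = 1/(Q + (-3 + Q)*(-1)) = 1/(Q + (3 - Q)) = 1/3 = ⅓)
53*(N(7, H) + T(W)) = 53*(-2*7 + ⅓) = 53*(-14 + ⅓) = 53*(-41/3) = -2173/3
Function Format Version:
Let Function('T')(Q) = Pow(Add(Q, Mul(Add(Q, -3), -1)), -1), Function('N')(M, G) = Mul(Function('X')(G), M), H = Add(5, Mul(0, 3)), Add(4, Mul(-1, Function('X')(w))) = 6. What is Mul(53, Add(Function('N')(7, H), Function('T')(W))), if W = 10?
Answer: Rational(-2173, 3) ≈ -724.33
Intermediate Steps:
Function('X')(w) = -2 (Function('X')(w) = Add(4, Mul(-1, 6)) = Add(4, -6) = -2)
H = 5 (H = Add(5, 0) = 5)
Function('N')(M, G) = Mul(-2, M)
Function('T')(Q) = Rational(1, 3) (Function('T')(Q) = Pow(Add(Q, Mul(Add(-3, Q), -1)), -1) = Pow(Add(Q, Add(3, Mul(-1, Q))), -1) = Pow(3, -1) = Rational(1, 3))
Mul(53, Add(Function('N')(7, H), Function('T')(W))) = Mul(53, Add(Mul(-2, 7), Rational(1, 3))) = Mul(53, Add(-14, Rational(1, 3))) = Mul(53, Rational(-41, 3)) = Rational(-2173, 3)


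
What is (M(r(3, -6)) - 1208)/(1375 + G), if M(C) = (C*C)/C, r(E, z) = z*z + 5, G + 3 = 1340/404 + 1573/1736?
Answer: -204617112/241301425 ≈ -0.84797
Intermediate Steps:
G = 214425/175336 (G = -3 + (1340/404 + 1573/1736) = -3 + (1340*(1/404) + 1573*(1/1736)) = -3 + (335/101 + 1573/1736) = -3 + 740433/175336 = 214425/175336 ≈ 1.2229)
r(E, z) = 5 + z**2 (r(E, z) = z**2 + 5 = 5 + z**2)
M(C) = C (M(C) = C**2/C = C)
(M(r(3, -6)) - 1208)/(1375 + G) = ((5 + (-6)**2) - 1208)/(1375 + 214425/175336) = ((5 + 36) - 1208)/(241301425/175336) = (41 - 1208)*(175336/241301425) = -1167*175336/241301425 = -204617112/241301425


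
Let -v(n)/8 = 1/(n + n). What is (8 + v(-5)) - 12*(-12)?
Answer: 764/5 ≈ 152.80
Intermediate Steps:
v(n) = -4/n (v(n) = -8/(n + n) = -8*1/(2*n) = -4/n)
(8 + v(-5)) - 12*(-12) = (8 - 4/(-5)) - 12*(-12) = (8 - 4*(-1/5)) + 144 = (8 + 4/5) + 144 = 44/5 + 144 = 764/5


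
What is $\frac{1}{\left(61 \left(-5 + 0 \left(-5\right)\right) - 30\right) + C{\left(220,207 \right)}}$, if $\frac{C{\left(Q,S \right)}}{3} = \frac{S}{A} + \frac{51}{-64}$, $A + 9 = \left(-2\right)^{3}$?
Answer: $- \frac{1088}{406825} \approx -0.0026744$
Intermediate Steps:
$A = -17$ ($A = -9 + \left(-2\right)^{3} = -9 - 8 = -17$)
$C{\left(Q,S \right)} = - \frac{153}{64} - \frac{3 S}{17}$ ($C{\left(Q,S \right)} = 3 \left(\frac{S}{-17} + \frac{51}{-64}\right) = 3 \left(S \left(- \frac{1}{17}\right) + 51 \left(- \frac{1}{64}\right)\right) = 3 \left(- \frac{S}{17} - \frac{51}{64}\right) = 3 \left(- \frac{51}{64} - \frac{S}{17}\right) = - \frac{153}{64} - \frac{3 S}{17}$)
$\frac{1}{\left(61 \left(-5 + 0 \left(-5\right)\right) - 30\right) + C{\left(220,207 \right)}} = \frac{1}{\left(61 \left(-5 + 0 \left(-5\right)\right) - 30\right) - \frac{42345}{1088}} = \frac{1}{\left(61 \left(-5 + 0\right) - 30\right) - \frac{42345}{1088}} = \frac{1}{\left(61 \left(-5\right) - 30\right) - \frac{42345}{1088}} = \frac{1}{\left(-305 - 30\right) - \frac{42345}{1088}} = \frac{1}{-335 - \frac{42345}{1088}} = \frac{1}{- \frac{406825}{1088}} = - \frac{1088}{406825}$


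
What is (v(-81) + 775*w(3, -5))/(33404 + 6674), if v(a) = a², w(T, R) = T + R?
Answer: 5011/40078 ≈ 0.12503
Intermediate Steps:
w(T, R) = R + T
(v(-81) + 775*w(3, -5))/(33404 + 6674) = ((-81)² + 775*(-5 + 3))/(33404 + 6674) = (6561 + 775*(-2))/40078 = (6561 - 1550)*(1/40078) = 5011*(1/40078) = 5011/40078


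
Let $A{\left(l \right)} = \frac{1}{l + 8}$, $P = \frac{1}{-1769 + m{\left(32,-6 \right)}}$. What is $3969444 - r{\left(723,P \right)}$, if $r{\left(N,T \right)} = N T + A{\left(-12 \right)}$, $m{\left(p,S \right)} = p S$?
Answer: $\frac{31136323589}{7844} \approx 3.9694 \cdot 10^{6}$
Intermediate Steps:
$m{\left(p,S \right)} = S p$
$P = - \frac{1}{1961}$ ($P = \frac{1}{-1769 - 192} = \frac{1}{-1961} = - \frac{1}{1961} \approx -0.00050994$)
$A{\left(l \right)} = \frac{1}{8 + l}$
$r{\left(N,T \right)} = - \frac{1}{4} + N T$ ($r{\left(N,T \right)} = N T + \frac{1}{8 - 12} = N T + \frac{1}{-4} = N T - \frac{1}{4} = - \frac{1}{4} + N T$)
$3969444 - r{\left(723,P \right)} = 3969444 - \left(- \frac{1}{4} + 723 \left(- \frac{1}{1961}\right)\right) = 3969444 - \left(- \frac{1}{4} - \frac{723}{1961}\right) = 3969444 - - \frac{4853}{7844} = 3969444 + \frac{4853}{7844} = \frac{31136323589}{7844}$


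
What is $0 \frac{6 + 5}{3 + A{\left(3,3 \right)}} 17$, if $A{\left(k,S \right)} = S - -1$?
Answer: $0$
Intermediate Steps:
$A{\left(k,S \right)} = 1 + S$ ($A{\left(k,S \right)} = S + 1 = 1 + S$)
$0 \frac{6 + 5}{3 + A{\left(3,3 \right)}} 17 = 0 \frac{6 + 5}{3 + \left(1 + 3\right)} 17 = 0 \frac{11}{3 + 4} \cdot 17 = 0 \cdot \frac{11}{7} \cdot 17 = 0 \cdot 17 = 0$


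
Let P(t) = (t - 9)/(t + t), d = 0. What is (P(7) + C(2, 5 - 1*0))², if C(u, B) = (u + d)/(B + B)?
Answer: 4/1225 ≈ 0.0032653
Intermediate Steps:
C(u, B) = u/(2*B) (C(u, B) = (u + 0)/(B + B) = u/((2*B)) = u*(1/(2*B)) = u/(2*B))
P(t) = (-9 + t)/(2*t) (P(t) = (-9 + t)/((2*t)) = (-9 + t)*(1/(2*t)) = (-9 + t)/(2*t))
(P(7) + C(2, 5 - 1*0))² = ((½)*(-9 + 7)/7 + (½)*2/(5 - 1*0))² = ((½)*(⅐)*(-2) + (½)*2/(5 + 0))² = (-⅐ + (½)*2/5)² = (-⅐ + (½)*2*(⅕))² = (-⅐ + ⅕)² = (2/35)² = 4/1225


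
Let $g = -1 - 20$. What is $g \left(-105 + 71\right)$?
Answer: $714$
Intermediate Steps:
$g = -21$ ($g = -1 - 20 = -21$)
$g \left(-105 + 71\right) = - 21 \left(-105 + 71\right) = \left(-21\right) \left(-34\right) = 714$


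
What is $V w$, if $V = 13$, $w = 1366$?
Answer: $17758$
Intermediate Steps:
$V w = 13 \cdot 1366 = 17758$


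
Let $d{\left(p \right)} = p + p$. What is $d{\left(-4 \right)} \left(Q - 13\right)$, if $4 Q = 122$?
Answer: $-140$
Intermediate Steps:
$Q = \frac{61}{2}$ ($Q = \frac{1}{4} \cdot 122 = \frac{61}{2} \approx 30.5$)
$d{\left(p \right)} = 2 p$
$d{\left(-4 \right)} \left(Q - 13\right) = 2 \left(-4\right) \left(\frac{61}{2} - 13\right) = \left(-8\right) \frac{35}{2} = -140$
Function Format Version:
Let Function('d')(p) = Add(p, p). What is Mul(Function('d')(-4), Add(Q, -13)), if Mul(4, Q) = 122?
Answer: -140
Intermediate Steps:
Q = Rational(61, 2) (Q = Mul(Rational(1, 4), 122) = Rational(61, 2) ≈ 30.500)
Function('d')(p) = Mul(2, p)
Mul(Function('d')(-4), Add(Q, -13)) = Mul(Mul(2, -4), Add(Rational(61, 2), -13)) = Mul(-8, Rational(35, 2)) = -140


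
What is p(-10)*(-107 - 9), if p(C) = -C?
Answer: -1160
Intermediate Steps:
p(-10)*(-107 - 9) = (-1*(-10))*(-107 - 9) = 10*(-116) = -1160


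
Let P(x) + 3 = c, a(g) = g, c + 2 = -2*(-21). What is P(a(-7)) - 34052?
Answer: -34015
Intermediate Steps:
c = 40 (c = -2 - 2*(-21) = -2 + 42 = 40)
P(x) = 37 (P(x) = -3 + 40 = 37)
P(a(-7)) - 34052 = 37 - 34052 = -34015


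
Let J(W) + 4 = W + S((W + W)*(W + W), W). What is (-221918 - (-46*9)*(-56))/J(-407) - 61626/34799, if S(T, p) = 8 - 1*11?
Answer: 184865029/313191 ≈ 590.26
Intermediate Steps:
S(T, p) = -3 (S(T, p) = 8 - 11 = -3)
J(W) = -7 + W (J(W) = -4 + (W - 3) = -4 + (-3 + W) = -7 + W)
(-221918 - (-46*9)*(-56))/J(-407) - 61626/34799 = (-221918 - (-46*9)*(-56))/(-7 - 407) - 61626/34799 = (-221918 - (-414)*(-56))/(-414) - 61626*1/34799 = (-221918 - 1*23184)*(-1/414) - 61626/34799 = (-221918 - 23184)*(-1/414) - 61626/34799 = -245102*(-1/414) - 61626/34799 = 122551/207 - 61626/34799 = 184865029/313191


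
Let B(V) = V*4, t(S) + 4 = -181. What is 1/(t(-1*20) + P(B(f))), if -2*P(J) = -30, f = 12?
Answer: -1/170 ≈ -0.0058824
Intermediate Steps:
t(S) = -185 (t(S) = -4 - 181 = -185)
B(V) = 4*V
P(J) = 15 (P(J) = -½*(-30) = 15)
1/(t(-1*20) + P(B(f))) = 1/(-185 + 15) = 1/(-170) = -1/170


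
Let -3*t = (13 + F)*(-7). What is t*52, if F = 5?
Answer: 2184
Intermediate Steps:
t = 42 (t = -(13 + 5)*(-7)/3 = -6*(-7) = -⅓*(-126) = 42)
t*52 = 42*52 = 2184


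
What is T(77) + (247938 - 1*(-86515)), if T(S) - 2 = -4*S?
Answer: 334147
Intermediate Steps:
T(S) = 2 - 4*S
T(77) + (247938 - 1*(-86515)) = (2 - 4*77) + (247938 - 1*(-86515)) = (2 - 308) + (247938 + 86515) = -306 + 334453 = 334147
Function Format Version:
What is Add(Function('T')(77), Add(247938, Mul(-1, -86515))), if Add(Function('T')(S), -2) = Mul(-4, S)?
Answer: 334147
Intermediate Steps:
Function('T')(S) = Add(2, Mul(-4, S))
Add(Function('T')(77), Add(247938, Mul(-1, -86515))) = Add(Add(2, Mul(-4, 77)), Add(247938, Mul(-1, -86515))) = Add(Add(2, -308), Add(247938, 86515)) = Add(-306, 334453) = 334147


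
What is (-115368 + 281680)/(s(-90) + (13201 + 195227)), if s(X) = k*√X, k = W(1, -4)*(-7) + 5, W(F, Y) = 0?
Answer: 5777346256/7240372239 - 415780*I*√10/7240372239 ≈ 0.79793 - 0.00018159*I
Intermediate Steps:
k = 5 (k = 0*(-7) + 5 = 0 + 5 = 5)
s(X) = 5*√X
(-115368 + 281680)/(s(-90) + (13201 + 195227)) = (-115368 + 281680)/(5*√(-90) + (13201 + 195227)) = 166312/(5*(3*I*√10) + 208428) = 166312/(15*I*√10 + 208428) = 166312/(208428 + 15*I*√10)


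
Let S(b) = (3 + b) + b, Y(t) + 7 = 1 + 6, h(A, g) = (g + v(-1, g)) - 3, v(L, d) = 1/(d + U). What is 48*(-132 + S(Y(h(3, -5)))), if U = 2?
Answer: -6192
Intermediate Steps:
v(L, d) = 1/(2 + d) (v(L, d) = 1/(d + 2) = 1/(2 + d))
h(A, g) = -3 + g + 1/(2 + g) (h(A, g) = (g + 1/(2 + g)) - 3 = -3 + g + 1/(2 + g))
Y(t) = 0 (Y(t) = -7 + (1 + 6) = -7 + 7 = 0)
S(b) = 3 + 2*b
48*(-132 + S(Y(h(3, -5)))) = 48*(-132 + (3 + 2*0)) = 48*(-132 + (3 + 0)) = 48*(-132 + 3) = 48*(-129) = -6192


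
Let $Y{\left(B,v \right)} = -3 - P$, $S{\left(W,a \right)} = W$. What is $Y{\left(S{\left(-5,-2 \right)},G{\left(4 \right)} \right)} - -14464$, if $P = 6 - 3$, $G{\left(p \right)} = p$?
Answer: $14458$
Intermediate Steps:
$P = 3$ ($P = 6 - 3 = 3$)
$Y{\left(B,v \right)} = -6$ ($Y{\left(B,v \right)} = -3 - 3 = -6$)
$Y{\left(S{\left(-5,-2 \right)},G{\left(4 \right)} \right)} - -14464 = -6 - -14464 = -6 + 14464 = 14458$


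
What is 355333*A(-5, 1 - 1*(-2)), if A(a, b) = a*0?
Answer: 0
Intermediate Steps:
A(a, b) = 0
355333*A(-5, 1 - 1*(-2)) = 355333*0 = 0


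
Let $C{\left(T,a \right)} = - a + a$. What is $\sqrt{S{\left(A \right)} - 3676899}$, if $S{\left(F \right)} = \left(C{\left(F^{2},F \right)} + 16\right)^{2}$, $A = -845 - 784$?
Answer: $i \sqrt{3676643} \approx 1917.5 i$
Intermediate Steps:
$A = -1629$
$C{\left(T,a \right)} = 0$
$S{\left(F \right)} = 256$ ($S{\left(F \right)} = \left(0 + 16\right)^{2} = 16^{2} = 256$)
$\sqrt{S{\left(A \right)} - 3676899} = \sqrt{256 - 3676899} = \sqrt{-3676643} = i \sqrt{3676643}$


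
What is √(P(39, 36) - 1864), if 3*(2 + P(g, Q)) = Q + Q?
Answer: I*√1842 ≈ 42.919*I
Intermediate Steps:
P(g, Q) = -2 + 2*Q/3 (P(g, Q) = -2 + (Q + Q)/3 = -2 + (2*Q)/3 = -2 + 2*Q/3)
√(P(39, 36) - 1864) = √((-2 + (⅔)*36) - 1864) = √((-2 + 24) - 1864) = √(22 - 1864) = √(-1842) = I*√1842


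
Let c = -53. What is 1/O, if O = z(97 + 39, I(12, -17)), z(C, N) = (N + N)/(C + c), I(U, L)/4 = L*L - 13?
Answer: 83/2208 ≈ 0.037591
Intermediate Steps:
I(U, L) = -52 + 4*L**2 (I(U, L) = 4*(L*L - 13) = 4*(L**2 - 13) = 4*(-13 + L**2) = -52 + 4*L**2)
z(C, N) = 2*N/(-53 + C) (z(C, N) = (N + N)/(C - 53) = (2*N)/(-53 + C) = 2*N/(-53 + C))
O = 2208/83 (O = 2*(-52 + 4*(-17)**2)/(-53 + (97 + 39)) = 2*(-52 + 4*289)/(-53 + 136) = 2*(-52 + 1156)/83 = 2*1104*(1/83) = 2208/83 ≈ 26.602)
1/O = 1/(2208/83) = 83/2208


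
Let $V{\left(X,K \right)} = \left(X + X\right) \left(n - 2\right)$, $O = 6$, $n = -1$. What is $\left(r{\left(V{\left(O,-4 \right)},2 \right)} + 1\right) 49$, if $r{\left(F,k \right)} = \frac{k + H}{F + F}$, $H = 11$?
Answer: $\frac{2891}{72} \approx 40.153$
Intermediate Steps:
$V{\left(X,K \right)} = - 6 X$ ($V{\left(X,K \right)} = \left(X + X\right) \left(-1 - 2\right) = 2 X \left(-3\right) = - 6 X$)
$r{\left(F,k \right)} = \frac{11 + k}{2 F}$ ($r{\left(F,k \right)} = \frac{k + 11}{F + F} = \frac{11 + k}{2 F}$)
$\left(r{\left(V{\left(O,-4 \right)},2 \right)} + 1\right) 49 = \left(\frac{11 + 2}{2 \left(\left(-6\right) 6\right)} + 1\right) 49 = \left(\frac{1}{2} \frac{1}{-36} \cdot 13 + 1\right) 49 = \left(\frac{1}{2} \left(- \frac{1}{36}\right) 13 + 1\right) 49 = \left(- \frac{13}{72} + 1\right) 49 = \frac{59}{72} \cdot 49 = \frac{2891}{72}$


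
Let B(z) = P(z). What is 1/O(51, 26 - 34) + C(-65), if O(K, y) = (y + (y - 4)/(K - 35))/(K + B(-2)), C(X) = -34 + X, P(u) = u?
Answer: -523/5 ≈ -104.60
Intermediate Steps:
B(z) = z
O(K, y) = (y + (-4 + y)/(-35 + K))/(-2 + K) (O(K, y) = (y + (y - 4)/(K - 35))/(K - 2) = (y + (-4 + y)/(-35 + K))/(-2 + K))
1/O(51, 26 - 34) + C(-65) = 1/((-4 - 34*(26 - 34) + 51*(26 - 34))/(70 + 51² - 37*51)) + (-34 - 65) = 1/((-4 - 34*(-8) + 51*(-8))/(70 + 2601 - 1887)) - 99 = 1/((-4 + 272 - 408)/784) - 99 = 1/((1/784)*(-140)) - 99 = 1/(-5/28) - 99 = -28/5 - 99 = -523/5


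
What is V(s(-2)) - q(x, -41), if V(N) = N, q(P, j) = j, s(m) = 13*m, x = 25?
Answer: 15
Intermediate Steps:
V(s(-2)) - q(x, -41) = 13*(-2) - 1*(-41) = -26 + 41 = 15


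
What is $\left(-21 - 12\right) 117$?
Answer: $-3861$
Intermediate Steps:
$\left(-21 - 12\right) 117 = \left(-33\right) 117 = -3861$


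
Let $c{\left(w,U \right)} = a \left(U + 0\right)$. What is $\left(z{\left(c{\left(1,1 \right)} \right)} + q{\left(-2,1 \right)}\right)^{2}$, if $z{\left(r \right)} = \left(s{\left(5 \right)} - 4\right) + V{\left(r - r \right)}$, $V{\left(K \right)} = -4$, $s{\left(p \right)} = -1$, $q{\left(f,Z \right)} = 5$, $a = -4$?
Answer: $16$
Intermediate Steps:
$c{\left(w,U \right)} = - 4 U$ ($c{\left(w,U \right)} = - 4 \left(U + 0\right) = - 4 U$)
$z{\left(r \right)} = -9$ ($z{\left(r \right)} = \left(-1 - 4\right) - 4 = -5 - 4 = -9$)
$\left(z{\left(c{\left(1,1 \right)} \right)} + q{\left(-2,1 \right)}\right)^{2} = \left(-9 + 5\right)^{2} = \left(-4\right)^{2} = 16$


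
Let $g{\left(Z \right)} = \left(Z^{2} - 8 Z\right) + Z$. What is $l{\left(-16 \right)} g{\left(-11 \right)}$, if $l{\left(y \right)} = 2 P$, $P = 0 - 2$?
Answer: $-792$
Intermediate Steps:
$g{\left(Z \right)} = Z^{2} - 7 Z$
$P = -2$ ($P = 0 - 2 = -2$)
$l{\left(y \right)} = -4$ ($l{\left(y \right)} = 2 \left(-2\right) = -4$)
$l{\left(-16 \right)} g{\left(-11 \right)} = - 4 \left(- 11 \left(-7 - 11\right)\right) = - 4 \left(\left(-11\right) \left(-18\right)\right) = \left(-4\right) 198 = -792$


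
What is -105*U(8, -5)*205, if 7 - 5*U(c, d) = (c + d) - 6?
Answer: -43050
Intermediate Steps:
U(c, d) = 13/5 - c/5 - d/5 (U(c, d) = 7/5 - ((c + d) - 6)/5 = 7/5 - (-6 + c + d)/5 = 7/5 + (6/5 - c/5 - d/5) = 13/5 - c/5 - d/5)
-105*U(8, -5)*205 = -105*(13/5 - 1/5*8 - 1/5*(-5))*205 = -105*(13/5 - 8/5 + 1)*205 = -105*2*205 = -210*205 = -43050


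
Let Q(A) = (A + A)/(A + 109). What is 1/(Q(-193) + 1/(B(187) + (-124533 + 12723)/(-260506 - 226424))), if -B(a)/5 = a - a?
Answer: 156534/1401013 ≈ 0.11173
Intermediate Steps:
Q(A) = 2*A/(109 + A) (Q(A) = (2*A)/(109 + A) = 2*A/(109 + A))
B(a) = 0 (B(a) = -5*(a - a) = -5*0 = 0)
1/(Q(-193) + 1/(B(187) + (-124533 + 12723)/(-260506 - 226424))) = 1/(2*(-193)/(109 - 193) + 1/(0 + (-124533 + 12723)/(-260506 - 226424))) = 1/(2*(-193)/(-84) + 1/(0 - 111810/(-486930))) = 1/(2*(-193)*(-1/84) + 1/(0 - 111810*(-1/486930))) = 1/(193/42 + 1/(0 + 3727/16231)) = 1/(193/42 + 1/(3727/16231)) = 1/(193/42 + 16231/3727) = 1/(1401013/156534) = 156534/1401013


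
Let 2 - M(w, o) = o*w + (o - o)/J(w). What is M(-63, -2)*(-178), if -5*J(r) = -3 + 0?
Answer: 22072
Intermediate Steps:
J(r) = 3/5 (J(r) = -(-3 + 0)/5 = -1/5*(-3) = 3/5)
M(w, o) = 2 - o*w (M(w, o) = 2 - (o*w + (o - o)/(3/5)) = 2 - (o*w + 0*(5/3)) = 2 - (o*w + 0) = 2 - o*w)
M(-63, -2)*(-178) = (2 - 1*(-2)*(-63))*(-178) = (2 - 126)*(-178) = -124*(-178) = 22072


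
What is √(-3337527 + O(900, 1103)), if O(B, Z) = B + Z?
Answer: 2*I*√833881 ≈ 1826.3*I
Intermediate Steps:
√(-3337527 + O(900, 1103)) = √(-3337527 + (900 + 1103)) = √(-3337527 + 2003) = √(-3335524) = 2*I*√833881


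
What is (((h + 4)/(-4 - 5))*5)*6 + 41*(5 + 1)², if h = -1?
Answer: 1466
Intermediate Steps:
(((h + 4)/(-4 - 5))*5)*6 + 41*(5 + 1)² = (((-1 + 4)/(-4 - 5))*5)*6 + 41*(5 + 1)² = ((3/(-9))*5)*6 + 41*6² = ((3*(-⅑))*5)*6 + 41*36 = -⅓*5*6 + 1476 = -5/3*6 + 1476 = -10 + 1476 = 1466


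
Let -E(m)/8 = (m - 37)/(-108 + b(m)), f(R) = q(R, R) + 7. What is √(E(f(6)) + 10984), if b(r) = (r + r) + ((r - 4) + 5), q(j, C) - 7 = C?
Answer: 4*√1516079/47 ≈ 104.79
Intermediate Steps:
q(j, C) = 7 + C
b(r) = 1 + 3*r (b(r) = 2*r + ((-4 + r) + 5) = 2*r + (1 + r) = 1 + 3*r)
f(R) = 14 + R (f(R) = (7 + R) + 7 = 14 + R)
E(m) = -8*(-37 + m)/(-107 + 3*m) (E(m) = -8*(m - 37)/(-108 + (1 + 3*m)) = -8*(-37 + m)/(-107 + 3*m))
√(E(f(6)) + 10984) = √(8*(37 - (14 + 6))/(-107 + 3*(14 + 6)) + 10984) = √(8*(37 - 1*20)/(-107 + 3*20) + 10984) = √(8*(37 - 20)/(-107 + 60) + 10984) = √(8*17/(-47) + 10984) = √(8*(-1/47)*17 + 10984) = √(-136/47 + 10984) = √(516112/47) = 4*√1516079/47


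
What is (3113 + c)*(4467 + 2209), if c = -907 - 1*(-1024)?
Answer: 21563480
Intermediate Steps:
c = 117 (c = -907 + 1024 = 117)
(3113 + c)*(4467 + 2209) = (3113 + 117)*(4467 + 2209) = 3230*6676 = 21563480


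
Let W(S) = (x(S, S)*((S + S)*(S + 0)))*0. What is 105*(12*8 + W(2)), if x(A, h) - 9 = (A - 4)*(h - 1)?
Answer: 10080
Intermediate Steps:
x(A, h) = 9 + (-1 + h)*(-4 + A) (x(A, h) = 9 + (A - 4)*(h - 1) = 9 + (-4 + A)*(-1 + h) = 9 + (-1 + h)*(-4 + A))
W(S) = 0 (W(S) = ((13 - S - 4*S + S*S)*((S + S)*(S + 0)))*0 = ((13 - S - 4*S + S²)*((2*S)*S))*0 = ((13 + S² - 5*S)*(2*S²))*0 = (2*S²*(13 + S² - 5*S))*0 = 0)
105*(12*8 + W(2)) = 105*(12*8 + 0) = 105*(96 + 0) = 105*96 = 10080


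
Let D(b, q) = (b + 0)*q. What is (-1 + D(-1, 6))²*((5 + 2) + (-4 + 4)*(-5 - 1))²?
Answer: 2401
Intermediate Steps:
D(b, q) = b*q
(-1 + D(-1, 6))²*((5 + 2) + (-4 + 4)*(-5 - 1))² = (-1 - 1*6)²*((5 + 2) + (-4 + 4)*(-5 - 1))² = (-1 - 6)²*(7 + 0*(-6))² = (-7)²*(7 + 0)² = 49*7² = 49*49 = 2401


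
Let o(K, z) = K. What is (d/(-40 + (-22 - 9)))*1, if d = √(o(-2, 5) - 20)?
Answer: -I*√22/71 ≈ -0.066062*I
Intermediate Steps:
d = I*√22 (d = √(-2 - 20) = √(-22) = I*√22 ≈ 4.6904*I)
(d/(-40 + (-22 - 9)))*1 = ((I*√22)/(-40 + (-22 - 9)))*1 = ((I*√22)/(-40 - 31))*1 = ((I*√22)/(-71))*1 = ((I*√22)*(-1/71))*1 = -I*√22/71*1 = -I*√22/71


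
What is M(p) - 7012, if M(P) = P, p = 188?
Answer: -6824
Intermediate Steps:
M(p) - 7012 = 188 - 7012 = -6824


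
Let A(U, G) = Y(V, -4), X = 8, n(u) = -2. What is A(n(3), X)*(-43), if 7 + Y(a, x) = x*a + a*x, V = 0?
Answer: 301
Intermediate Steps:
Y(a, x) = -7 + 2*a*x (Y(a, x) = -7 + (x*a + a*x) = -7 + (a*x + a*x) = -7 + 2*a*x)
A(U, G) = -7 (A(U, G) = -7 + 2*0*(-4) = -7 + 0 = -7)
A(n(3), X)*(-43) = -7*(-43) = 301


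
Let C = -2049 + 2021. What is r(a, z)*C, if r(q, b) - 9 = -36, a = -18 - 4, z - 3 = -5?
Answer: 756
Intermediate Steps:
z = -2 (z = 3 - 5 = -2)
a = -22
r(q, b) = -27 (r(q, b) = 9 - 36 = -27)
C = -28
r(a, z)*C = -27*(-28) = 756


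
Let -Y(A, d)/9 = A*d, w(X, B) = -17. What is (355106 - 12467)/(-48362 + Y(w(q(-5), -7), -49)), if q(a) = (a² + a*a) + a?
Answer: -342639/55859 ≈ -6.1340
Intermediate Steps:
q(a) = a + 2*a² (q(a) = (a² + a²) + a = 2*a² + a = a + 2*a²)
Y(A, d) = -9*A*d
(355106 - 12467)/(-48362 + Y(w(q(-5), -7), -49)) = (355106 - 12467)/(-48362 - 9*(-17)*(-49)) = 342639/(-48362 - 7497) = 342639/(-55859) = 342639*(-1/55859) = -342639/55859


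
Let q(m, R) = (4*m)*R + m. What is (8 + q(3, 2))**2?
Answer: 1225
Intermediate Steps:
q(m, R) = m + 4*R*m (q(m, R) = 4*R*m + m = m + 4*R*m)
(8 + q(3, 2))**2 = (8 + 3*(1 + 4*2))**2 = (8 + 3*(1 + 8))**2 = (8 + 3*9)**2 = (8 + 27)**2 = 35**2 = 1225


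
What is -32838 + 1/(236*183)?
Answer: -1418207543/43188 ≈ -32838.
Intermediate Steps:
-32838 + 1/(236*183) = -32838 + 1/43188 = -1418207543/43188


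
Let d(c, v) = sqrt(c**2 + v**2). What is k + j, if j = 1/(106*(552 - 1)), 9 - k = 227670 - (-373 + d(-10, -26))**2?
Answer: -5125476935/58406 - 1492*sqrt(194) ≈ -1.0854e+5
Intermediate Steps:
k = -227661 + (-373 + 2*sqrt(194))**2 (k = 9 - (227670 - (-373 + sqrt((-10)**2 + (-26)**2))**2) = 9 - (227670 - (-373 + sqrt(100 + 676))**2) = 9 - (227670 - (-373 + sqrt(776))**2) = 9 - (227670 - (-373 + 2*sqrt(194))**2) = 9 + (-227670 + (-373 + 2*sqrt(194))**2) = -227661 + (-373 + 2*sqrt(194))**2 ≈ -1.0854e+5)
j = 1/58406 (j = 1/(106*551) = 1/58406 ≈ 1.7122e-5)
k + j = (-87756 - 1492*sqrt(194)) + 1/58406 = -5125476935/58406 - 1492*sqrt(194)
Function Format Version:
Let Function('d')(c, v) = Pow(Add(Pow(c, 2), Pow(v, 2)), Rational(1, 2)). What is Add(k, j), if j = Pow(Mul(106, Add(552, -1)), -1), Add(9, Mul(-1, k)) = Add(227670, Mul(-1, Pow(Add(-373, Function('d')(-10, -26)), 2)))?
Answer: Add(Rational(-5125476935, 58406), Mul(-1492, Pow(194, Rational(1, 2)))) ≈ -1.0854e+5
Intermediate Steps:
k = Add(-227661, Pow(Add(-373, Mul(2, Pow(194, Rational(1, 2)))), 2)) (k = Add(9, Mul(-1, Add(227670, Mul(-1, Pow(Add(-373, Pow(Add(Pow(-10, 2), Pow(-26, 2)), Rational(1, 2))), 2))))) = Add(9, Mul(-1, Add(227670, Mul(-1, Pow(Add(-373, Pow(Add(100, 676), Rational(1, 2))), 2))))) = Add(9, Mul(-1, Add(227670, Mul(-1, Pow(Add(-373, Pow(776, Rational(1, 2))), 2))))) = Add(9, Mul(-1, Add(227670, Mul(-1, Pow(Add(-373, Mul(2, Pow(194, Rational(1, 2)))), 2))))) = Add(9, Add(-227670, Pow(Add(-373, Mul(2, Pow(194, Rational(1, 2)))), 2))) = Add(-227661, Pow(Add(-373, Mul(2, Pow(194, Rational(1, 2)))), 2)) ≈ -1.0854e+5)
j = Rational(1, 58406) (j = Pow(Mul(106, 551), -1) = Pow(58406, -1) = Rational(1, 58406) ≈ 1.7122e-5)
Add(k, j) = Add(Add(-87756, Mul(-1492, Pow(194, Rational(1, 2)))), Rational(1, 58406)) = Add(Rational(-5125476935, 58406), Mul(-1492, Pow(194, Rational(1, 2))))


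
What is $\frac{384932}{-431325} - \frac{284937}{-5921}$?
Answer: $\frac{120621269153}{2553875325} \approx 47.231$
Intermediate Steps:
$\frac{384932}{-431325} - \frac{284937}{-5921} = 384932 \left(- \frac{1}{431325}\right) - - \frac{284937}{5921} = - \frac{384932}{431325} + \frac{284937}{5921} = \frac{120621269153}{2553875325}$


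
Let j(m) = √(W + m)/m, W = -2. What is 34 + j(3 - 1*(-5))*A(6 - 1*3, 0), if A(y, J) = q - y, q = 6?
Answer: 34 + 3*√6/8 ≈ 34.919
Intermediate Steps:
j(m) = √(-2 + m)/m
A(y, J) = 6 - y
34 + j(3 - 1*(-5))*A(6 - 1*3, 0) = 34 + (√(-2 + (3 - 1*(-5)))/(3 - 1*(-5)))*(6 - (6 - 1*3)) = 34 + (√(-2 + (3 + 5))/(3 + 5))*(6 - (6 - 3)) = 34 + (√(-2 + 8)/8)*(6 - 1*3) = 34 + (√6/8)*(6 - 3) = 34 + (√6/8)*3 = 34 + 3*√6/8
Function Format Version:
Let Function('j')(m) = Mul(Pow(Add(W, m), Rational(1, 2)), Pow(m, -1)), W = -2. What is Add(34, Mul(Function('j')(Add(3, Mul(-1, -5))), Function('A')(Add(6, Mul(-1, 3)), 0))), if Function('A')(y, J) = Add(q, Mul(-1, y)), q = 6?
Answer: Add(34, Mul(Rational(3, 8), Pow(6, Rational(1, 2)))) ≈ 34.919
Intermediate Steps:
Function('j')(m) = Mul(Pow(m, -1), Pow(Add(-2, m), Rational(1, 2))) (Function('j')(m) = Mul(Pow(Add(-2, m), Rational(1, 2)), Pow(m, -1)) = Mul(Pow(m, -1), Pow(Add(-2, m), Rational(1, 2))))
Function('A')(y, J) = Add(6, Mul(-1, y))
Add(34, Mul(Function('j')(Add(3, Mul(-1, -5))), Function('A')(Add(6, Mul(-1, 3)), 0))) = Add(34, Mul(Mul(Pow(Add(3, Mul(-1, -5)), -1), Pow(Add(-2, Add(3, Mul(-1, -5))), Rational(1, 2))), Add(6, Mul(-1, Add(6, Mul(-1, 3)))))) = Add(34, Mul(Mul(Pow(Add(3, 5), -1), Pow(Add(-2, Add(3, 5)), Rational(1, 2))), Add(6, Mul(-1, Add(6, -3))))) = Add(34, Mul(Mul(Pow(8, -1), Pow(Add(-2, 8), Rational(1, 2))), Add(6, Mul(-1, 3)))) = Add(34, Mul(Mul(Rational(1, 8), Pow(6, Rational(1, 2))), Add(6, -3))) = Add(34, Mul(Mul(Rational(1, 8), Pow(6, Rational(1, 2))), 3)) = Add(34, Mul(Rational(3, 8), Pow(6, Rational(1, 2))))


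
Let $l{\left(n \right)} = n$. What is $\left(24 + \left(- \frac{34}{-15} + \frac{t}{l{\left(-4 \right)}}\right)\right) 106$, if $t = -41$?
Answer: $\frac{116123}{30} \approx 3870.8$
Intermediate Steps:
$\left(24 + \left(- \frac{34}{-15} + \frac{t}{l{\left(-4 \right)}}\right)\right) 106 = \left(24 - \left(- \frac{41}{4} - \frac{34}{15}\right)\right) 106 = \left(24 - - \frac{751}{60}\right) 106 = \left(24 + \left(\frac{34}{15} + \frac{41}{4}\right)\right) 106 = \left(24 + \frac{751}{60}\right) 106 = \frac{2191}{60} \cdot 106 = \frac{116123}{30}$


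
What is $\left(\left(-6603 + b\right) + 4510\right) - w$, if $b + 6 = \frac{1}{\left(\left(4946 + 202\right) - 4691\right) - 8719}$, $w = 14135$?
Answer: $- \frac{134125309}{8262} \approx -16234.0$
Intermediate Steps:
$b = - \frac{49573}{8262}$ ($b = -6 + \frac{1}{\left(\left(4946 + 202\right) - 4691\right) - 8719} = -6 + \frac{1}{\left(5148 - 4691\right) - 8719} = -6 + \frac{1}{457 - 8719} = -6 + \frac{1}{-8262} = -6 - \frac{1}{8262} = - \frac{49573}{8262} \approx -6.0001$)
$\left(\left(-6603 + b\right) + 4510\right) - w = \left(\left(-6603 - \frac{49573}{8262}\right) + 4510\right) - 14135 = \left(- \frac{54603559}{8262} + 4510\right) - 14135 = - \frac{17341939}{8262} - 14135 = - \frac{134125309}{8262}$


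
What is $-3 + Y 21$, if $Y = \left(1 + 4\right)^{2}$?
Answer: $522$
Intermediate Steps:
$Y = 25$ ($Y = 5^{2} = 25$)
$-3 + Y 21 = -3 + 25 \cdot 21 = -3 + 525 = 522$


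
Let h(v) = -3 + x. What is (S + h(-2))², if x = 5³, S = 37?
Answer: 25281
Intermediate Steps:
x = 125
h(v) = 122 (h(v) = -3 + 125 = 122)
(S + h(-2))² = (37 + 122)² = 159² = 25281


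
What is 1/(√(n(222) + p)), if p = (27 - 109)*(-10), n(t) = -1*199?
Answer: √69/207 ≈ 0.040129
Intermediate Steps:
n(t) = -199
p = 820 (p = -82*(-10) = 820)
1/(√(n(222) + p)) = 1/(√(-199 + 820)) = 1/(√621) = 1/(3*√69) = √69/207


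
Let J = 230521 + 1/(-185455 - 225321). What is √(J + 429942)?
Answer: √27861123457679178/205388 ≈ 812.69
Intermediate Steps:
J = 94692494295/410776 (J = 230521 + 1/(-410776) = 230521 - 1/410776 = 94692494295/410776 ≈ 2.3052e+5)
√(J + 429942) = √(94692494295/410776 + 429942) = √(271302349287/410776) = √27861123457679178/205388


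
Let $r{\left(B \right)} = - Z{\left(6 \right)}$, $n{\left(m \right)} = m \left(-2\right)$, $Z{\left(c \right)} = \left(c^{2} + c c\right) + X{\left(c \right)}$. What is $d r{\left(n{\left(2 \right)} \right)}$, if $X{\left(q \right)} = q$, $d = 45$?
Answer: $-3510$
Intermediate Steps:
$Z{\left(c \right)} = c + 2 c^{2}$ ($Z{\left(c \right)} = \left(c^{2} + c c\right) + c = \left(c^{2} + c^{2}\right) + c = 2 c^{2} + c = c + 2 c^{2}$)
$n{\left(m \right)} = - 2 m$
$r{\left(B \right)} = -78$ ($r{\left(B \right)} = - 6 \left(1 + 2 \cdot 6\right) = - 6 \left(1 + 12\right) = - 6 \cdot 13 = \left(-1\right) 78 = -78$)
$d r{\left(n{\left(2 \right)} \right)} = 45 \left(-78\right) = -3510$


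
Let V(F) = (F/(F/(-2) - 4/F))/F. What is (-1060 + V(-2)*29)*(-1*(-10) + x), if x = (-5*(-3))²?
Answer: -740485/3 ≈ -2.4683e+5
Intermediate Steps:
V(F) = 1/(-4/F - F/2) (V(F) = (F/(F*(-½) - 4/F))/F = (F/(-F/2 - 4/F))/F = (F/(-4/F - F/2))/F = 1/(-4/F - F/2))
x = 225 (x = 15² = 225)
(-1060 + V(-2)*29)*(-1*(-10) + x) = (-1060 - 2*(-2)/(8 + (-2)²)*29)*(-1*(-10) + 225) = (-1060 - 2*(-2)/(8 + 4)*29)*(10 + 225) = (-1060 - 2*(-2)/12*29)*235 = (-1060 - 2*(-2)*1/12*29)*235 = (-1060 + (⅓)*29)*235 = (-1060 + 29/3)*235 = -3151/3*235 = -740485/3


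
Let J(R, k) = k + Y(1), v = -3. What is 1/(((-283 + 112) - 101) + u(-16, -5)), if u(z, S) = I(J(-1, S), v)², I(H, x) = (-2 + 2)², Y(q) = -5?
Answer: -1/272 ≈ -0.0036765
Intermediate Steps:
J(R, k) = -5 + k (J(R, k) = k - 5 = -5 + k)
I(H, x) = 0 (I(H, x) = 0² = 0)
u(z, S) = 0 (u(z, S) = 0² = 0)
1/(((-283 + 112) - 101) + u(-16, -5)) = 1/(((-283 + 112) - 101) + 0) = 1/((-171 - 101) + 0) = 1/(-272 + 0) = 1/(-272) = -1/272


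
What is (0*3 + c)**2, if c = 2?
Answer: 4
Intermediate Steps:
(0*3 + c)**2 = (0*3 + 2)**2 = (0 + 2)**2 = 2**2 = 4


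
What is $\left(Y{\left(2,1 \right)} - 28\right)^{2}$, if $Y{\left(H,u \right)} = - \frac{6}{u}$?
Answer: $1156$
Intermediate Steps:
$\left(Y{\left(2,1 \right)} - 28\right)^{2} = \left(- \frac{6}{1} - 28\right)^{2} = \left(\left(-6\right) 1 - 28\right)^{2} = \left(-6 - 28\right)^{2} = \left(-34\right)^{2} = 1156$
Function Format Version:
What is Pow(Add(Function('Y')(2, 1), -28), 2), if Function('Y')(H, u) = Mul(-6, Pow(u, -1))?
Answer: 1156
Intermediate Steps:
Pow(Add(Function('Y')(2, 1), -28), 2) = Pow(Add(Mul(-6, Pow(1, -1)), -28), 2) = Pow(Add(Mul(-6, 1), -28), 2) = Pow(Add(-6, -28), 2) = Pow(-34, 2) = 1156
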